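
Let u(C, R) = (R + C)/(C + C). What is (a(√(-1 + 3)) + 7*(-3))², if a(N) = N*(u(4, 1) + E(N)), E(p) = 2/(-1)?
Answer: 14233/32 + 231*√2/4 ≈ 526.45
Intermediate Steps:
E(p) = -2 (E(p) = 2*(-1) = -2)
u(C, R) = (C + R)/(2*C) (u(C, R) = (C + R)/((2*C)) = (C + R)*(1/(2*C)) = (C + R)/(2*C))
a(N) = -11*N/8 (a(N) = N*((½)*(4 + 1)/4 - 2) = N*((½)*(¼)*5 - 2) = N*(5/8 - 2) = N*(-11/8) = -11*N/8)
(a(√(-1 + 3)) + 7*(-3))² = (-11*√(-1 + 3)/8 + 7*(-3))² = (-11*√2/8 - 21)² = (-21 - 11*√2/8)²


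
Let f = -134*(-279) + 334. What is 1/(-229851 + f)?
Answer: -1/192131 ≈ -5.2048e-6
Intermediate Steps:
f = 37720 (f = 37386 + 334 = 37720)
1/(-229851 + f) = 1/(-229851 + 37720) = 1/(-192131) = -1/192131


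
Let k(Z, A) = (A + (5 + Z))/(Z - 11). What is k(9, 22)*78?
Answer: -1404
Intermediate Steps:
k(Z, A) = (5 + A + Z)/(-11 + Z)
k(9, 22)*78 = ((5 + 22 + 9)/(-11 + 9))*78 = (36/(-2))*78 = -1/2*36*78 = -18*78 = -1404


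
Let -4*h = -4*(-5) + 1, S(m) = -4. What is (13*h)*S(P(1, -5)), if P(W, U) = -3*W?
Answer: 273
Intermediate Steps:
h = -21/4 (h = -(-4*(-5) + 1)/4 = -(20 + 1)/4 = -1/4*21 = -21/4 ≈ -5.2500)
(13*h)*S(P(1, -5)) = (13*(-21/4))*(-4) = -273/4*(-4) = 273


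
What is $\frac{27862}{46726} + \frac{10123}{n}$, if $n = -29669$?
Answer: $\frac{176815190}{693156847} \approx 0.25509$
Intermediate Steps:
$\frac{27862}{46726} + \frac{10123}{n} = \frac{27862}{46726} + \frac{10123}{-29669} = 27862 \cdot \frac{1}{46726} + 10123 \left(- \frac{1}{29669}\right) = \frac{13931}{23363} - \frac{10123}{29669} = \frac{176815190}{693156847}$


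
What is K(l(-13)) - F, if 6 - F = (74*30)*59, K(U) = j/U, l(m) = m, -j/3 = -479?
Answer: 1701225/13 ≈ 1.3086e+5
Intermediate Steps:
j = 1437 (j = -3*(-479) = 1437)
K(U) = 1437/U
F = -130974 (F = 6 - 74*30*59 = 6 - 2220*59 = 6 - 1*130980 = 6 - 130980 = -130974)
K(l(-13)) - F = 1437/(-13) - 1*(-130974) = 1437*(-1/13) + 130974 = -1437/13 + 130974 = 1701225/13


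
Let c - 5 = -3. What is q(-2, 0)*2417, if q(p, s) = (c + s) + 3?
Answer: 12085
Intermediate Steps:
c = 2 (c = 5 - 3 = 2)
q(p, s) = 5 + s (q(p, s) = (2 + s) + 3 = 5 + s)
q(-2, 0)*2417 = (5 + 0)*2417 = 5*2417 = 12085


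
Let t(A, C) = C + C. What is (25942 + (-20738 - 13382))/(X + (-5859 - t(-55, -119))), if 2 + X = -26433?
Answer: 4089/16028 ≈ 0.25512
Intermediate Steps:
t(A, C) = 2*C
X = -26435 (X = -2 - 26433 = -26435)
(25942 + (-20738 - 13382))/(X + (-5859 - t(-55, -119))) = (25942 + (-20738 - 13382))/(-26435 + (-5859 - 2*(-119))) = (25942 - 34120)/(-26435 + (-5859 - 1*(-238))) = -8178/(-26435 + (-5859 + 238)) = -8178/(-26435 - 5621) = -8178/(-32056) = -8178*(-1/32056) = 4089/16028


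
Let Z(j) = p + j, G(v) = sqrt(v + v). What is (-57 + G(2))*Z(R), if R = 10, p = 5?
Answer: -825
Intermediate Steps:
G(v) = sqrt(2)*sqrt(v) (G(v) = sqrt(2*v) = sqrt(2)*sqrt(v))
Z(j) = 5 + j
(-57 + G(2))*Z(R) = (-57 + sqrt(2)*sqrt(2))*(5 + 10) = (-57 + 2)*15 = -55*15 = -825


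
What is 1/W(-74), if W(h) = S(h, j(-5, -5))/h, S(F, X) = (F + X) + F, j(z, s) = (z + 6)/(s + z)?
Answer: 740/1481 ≈ 0.49966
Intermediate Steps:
j(z, s) = (6 + z)/(s + z)
S(F, X) = X + 2*F
W(h) = (-⅒ + 2*h)/h (W(h) = ((6 - 5)/(-5 - 5) + 2*h)/h = (1/(-10) + 2*h)/h = (-⅒*1 + 2*h)/h = (-⅒ + 2*h)/h)
1/W(-74) = 1/(2 - ⅒/(-74)) = 1/(2 - ⅒*(-1/74)) = 1/(2 + 1/740) = 1/(1481/740) = 740/1481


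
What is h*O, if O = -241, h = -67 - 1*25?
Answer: 22172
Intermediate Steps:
h = -92 (h = -67 - 25 = -92)
h*O = -92*(-241) = 22172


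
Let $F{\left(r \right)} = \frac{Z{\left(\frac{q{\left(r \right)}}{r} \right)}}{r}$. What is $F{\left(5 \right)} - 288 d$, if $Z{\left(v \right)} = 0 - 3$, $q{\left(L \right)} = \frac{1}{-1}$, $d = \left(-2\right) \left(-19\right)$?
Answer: $- \frac{54723}{5} \approx -10945.0$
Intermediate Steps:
$d = 38$
$q{\left(L \right)} = -1$
$Z{\left(v \right)} = -3$ ($Z{\left(v \right)} = 0 - 3 = -3$)
$F{\left(r \right)} = - \frac{3}{r}$
$F{\left(5 \right)} - 288 d = - \frac{3}{5} - 10944 = - \frac{54723}{5}$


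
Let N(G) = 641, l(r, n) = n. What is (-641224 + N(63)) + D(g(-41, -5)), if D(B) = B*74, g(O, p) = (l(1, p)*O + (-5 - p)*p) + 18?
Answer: -624081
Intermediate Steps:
g(O, p) = 18 + O*p + p*(-5 - p) (g(O, p) = (p*O + (-5 - p)*p) + 18 = (O*p + p*(-5 - p)) + 18 = 18 + O*p + p*(-5 - p))
D(B) = 74*B
(-641224 + N(63)) + D(g(-41, -5)) = (-641224 + 641) + 74*(18 - 1*(-5)² - 5*(-5) - 41*(-5)) = -640583 + 74*(18 - 1*25 + 25 + 205) = -640583 + 74*(18 - 25 + 25 + 205) = -640583 + 74*223 = -640583 + 16502 = -624081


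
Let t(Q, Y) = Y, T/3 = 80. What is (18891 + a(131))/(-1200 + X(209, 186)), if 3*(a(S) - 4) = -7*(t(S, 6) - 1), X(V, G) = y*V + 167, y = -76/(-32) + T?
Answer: 453200/1190961 ≈ 0.38053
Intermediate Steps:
T = 240 (T = 3*80 = 240)
y = 1939/8 (y = -76/(-32) + 240 = -76*(-1/32) + 240 = 19/8 + 240 = 1939/8 ≈ 242.38)
X(V, G) = 167 + 1939*V/8 (X(V, G) = 1939*V/8 + 167 = 167 + 1939*V/8)
a(S) = -23/3 (a(S) = 4 + (-7*(6 - 1))/3 = 4 + (-7*5)/3 = 4 + (1/3)*(-35) = 4 - 35/3 = -23/3)
(18891 + a(131))/(-1200 + X(209, 186)) = (18891 - 23/3)/(-1200 + (167 + (1939/8)*209)) = 56650/(3*(-1200 + (167 + 405251/8))) = 56650/(3*(-1200 + 406587/8)) = 56650/(3*(396987/8)) = (56650/3)*(8/396987) = 453200/1190961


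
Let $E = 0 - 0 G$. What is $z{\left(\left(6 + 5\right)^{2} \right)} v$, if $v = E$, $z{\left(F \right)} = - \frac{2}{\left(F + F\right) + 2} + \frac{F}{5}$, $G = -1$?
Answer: $0$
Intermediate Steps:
$z{\left(F \right)} = - \frac{2}{2 + 2 F} + \frac{F}{5}$ ($z{\left(F \right)} = - \frac{2}{2 F + 2} + F \frac{1}{5} = - \frac{2}{2 + 2 F} + \frac{F}{5}$)
$E = 0$ ($E = 0 - 0 \left(-1\right) = 0 - 0 = 0 + 0 = 0$)
$v = 0$
$z{\left(\left(6 + 5\right)^{2} \right)} v = \frac{-5 + \left(6 + 5\right)^{2} + \left(\left(6 + 5\right)^{2}\right)^{2}}{5 \left(1 + \left(6 + 5\right)^{2}\right)} 0 = \frac{-5 + 11^{2} + \left(11^{2}\right)^{2}}{5 \left(1 + 11^{2}\right)} 0 = \frac{-5 + 121 + 121^{2}}{5 \left(1 + 121\right)} 0 = \frac{-5 + 121 + 14641}{5 \cdot 122} \cdot 0 = \frac{1}{5} \cdot \frac{1}{122} \cdot 14757 \cdot 0 = \frac{14757}{610} \cdot 0 = 0$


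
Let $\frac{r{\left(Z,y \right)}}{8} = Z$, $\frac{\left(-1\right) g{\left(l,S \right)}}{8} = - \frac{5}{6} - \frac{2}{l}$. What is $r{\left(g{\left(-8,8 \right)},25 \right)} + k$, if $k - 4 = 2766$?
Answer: $\frac{8422}{3} \approx 2807.3$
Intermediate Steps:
$k = 2770$ ($k = 4 + 2766 = 2770$)
$g{\left(l,S \right)} = \frac{20}{3} + \frac{16}{l}$ ($g{\left(l,S \right)} = - 8 \left(- \frac{5}{6} - \frac{2}{l}\right) = \frac{20}{3} + \frac{16}{l}$)
$r{\left(Z,y \right)} = 8 Z$
$r{\left(g{\left(-8,8 \right)},25 \right)} + k = 8 \left(\frac{20}{3} + \frac{16}{-8}\right) + 2770 = 8 \left(\frac{20}{3} + 16 \left(- \frac{1}{8}\right)\right) + 2770 = 8 \left(\frac{20}{3} - 2\right) + 2770 = 8 \cdot \frac{14}{3} + 2770 = \frac{112}{3} + 2770 = \frac{8422}{3}$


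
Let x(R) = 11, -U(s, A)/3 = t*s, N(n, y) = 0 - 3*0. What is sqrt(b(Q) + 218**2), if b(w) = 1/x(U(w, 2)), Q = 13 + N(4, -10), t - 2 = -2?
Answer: 3*sqrt(638935)/11 ≈ 218.00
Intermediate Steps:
N(n, y) = 0 (N(n, y) = 0 + 0 = 0)
t = 0 (t = 2 - 2 = 0)
U(s, A) = 0 (U(s, A) = -0*s = -3*0 = 0)
Q = 13 (Q = 13 + 0 = 13)
b(w) = 1/11
sqrt(b(Q) + 218**2) = sqrt(1/11 + 218**2) = sqrt(1/11 + 47524) = sqrt(522765/11) = 3*sqrt(638935)/11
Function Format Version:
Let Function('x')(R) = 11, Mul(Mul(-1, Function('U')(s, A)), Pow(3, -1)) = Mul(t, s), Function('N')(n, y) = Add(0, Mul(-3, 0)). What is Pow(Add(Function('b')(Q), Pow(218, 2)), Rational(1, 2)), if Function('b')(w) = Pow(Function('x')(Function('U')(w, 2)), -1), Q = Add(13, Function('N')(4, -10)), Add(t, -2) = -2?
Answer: Mul(Rational(3, 11), Pow(638935, Rational(1, 2))) ≈ 218.00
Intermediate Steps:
Function('N')(n, y) = 0 (Function('N')(n, y) = Add(0, 0) = 0)
t = 0 (t = Add(2, -2) = 0)
Function('U')(s, A) = 0 (Function('U')(s, A) = Mul(-3, Mul(0, s)) = Mul(-3, 0) = 0)
Q = 13 (Q = Add(13, 0) = 13)
Function('b')(w) = Rational(1, 11) (Function('b')(w) = Pow(11, -1) = Rational(1, 11))
Pow(Add(Function('b')(Q), Pow(218, 2)), Rational(1, 2)) = Pow(Add(Rational(1, 11), Pow(218, 2)), Rational(1, 2)) = Pow(Add(Rational(1, 11), 47524), Rational(1, 2)) = Pow(Rational(522765, 11), Rational(1, 2)) = Mul(Rational(3, 11), Pow(638935, Rational(1, 2)))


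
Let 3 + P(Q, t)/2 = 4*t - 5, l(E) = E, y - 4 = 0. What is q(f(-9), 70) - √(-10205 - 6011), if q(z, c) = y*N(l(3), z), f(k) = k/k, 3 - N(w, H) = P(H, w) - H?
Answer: -16 - 2*I*√4054 ≈ -16.0 - 127.34*I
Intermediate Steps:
y = 4 (y = 4 + 0 = 4)
P(Q, t) = -16 + 8*t (P(Q, t) = -6 + 2*(4*t - 5) = -6 + 2*(-5 + 4*t) = -6 + (-10 + 8*t) = -16 + 8*t)
N(w, H) = 19 + H - 8*w (N(w, H) = 3 - ((-16 + 8*w) - H) = 3 - (-16 - H + 8*w) = 3 + (16 + H - 8*w) = 19 + H - 8*w)
f(k) = 1
q(z, c) = -20 + 4*z (q(z, c) = 4*(19 + z - 8*3) = 4*(19 + z - 24) = 4*(-5 + z) = -20 + 4*z)
q(f(-9), 70) - √(-10205 - 6011) = (-20 + 4*1) - √(-10205 - 6011) = (-20 + 4) - √(-16216) = -16 - 2*I*√4054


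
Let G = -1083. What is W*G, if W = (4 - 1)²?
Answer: -9747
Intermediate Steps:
W = 9 (W = 3² = 9)
W*G = 9*(-1083) = -9747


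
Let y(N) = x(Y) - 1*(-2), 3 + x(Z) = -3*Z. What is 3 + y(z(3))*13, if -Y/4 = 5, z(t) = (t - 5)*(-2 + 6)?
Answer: 770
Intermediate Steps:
z(t) = -20 + 4*t (z(t) = (-5 + t)*4 = -20 + 4*t)
Y = -20 (Y = -4*5 = -20)
x(Z) = -3 - 3*Z
y(N) = 59 (y(N) = (-3 - 3*(-20)) - 1*(-2) = (-3 + 60) + 2 = 57 + 2 = 59)
3 + y(z(3))*13 = 3 + 59*13 = 3 + 767 = 770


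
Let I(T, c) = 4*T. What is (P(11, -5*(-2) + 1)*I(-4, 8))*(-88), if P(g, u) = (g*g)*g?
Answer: 1874048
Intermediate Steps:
P(g, u) = g³ (P(g, u) = g²*g = g³)
(P(11, -5*(-2) + 1)*I(-4, 8))*(-88) = (11³*(4*(-4)))*(-88) = (1331*(-16))*(-88) = -21296*(-88) = 1874048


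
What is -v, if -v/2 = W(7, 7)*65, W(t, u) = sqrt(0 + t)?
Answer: 130*sqrt(7) ≈ 343.95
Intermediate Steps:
W(t, u) = sqrt(t)
v = -130*sqrt(7) (v = -2*sqrt(7)*65 = -130*sqrt(7) ≈ -343.95)
-v = -(-130)*sqrt(7) = 130*sqrt(7)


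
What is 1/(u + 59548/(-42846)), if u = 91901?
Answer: 21423/1968765349 ≈ 1.0881e-5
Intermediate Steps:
1/(u + 59548/(-42846)) = 1/(91901 + 59548/(-42846)) = 1/(91901 + 59548*(-1/42846)) = 1/(91901 - 29774/21423) = 1/(1968765349/21423) = 21423/1968765349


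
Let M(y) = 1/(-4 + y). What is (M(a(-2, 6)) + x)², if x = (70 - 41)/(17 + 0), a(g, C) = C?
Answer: 5625/1156 ≈ 4.8659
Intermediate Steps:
x = 29/17 ≈ 1.7059
(M(a(-2, 6)) + x)² = (1/(-4 + 6) + 29/17)² = (1/2 + 29/17)² = (½ + 29/17)² = (75/34)² = 5625/1156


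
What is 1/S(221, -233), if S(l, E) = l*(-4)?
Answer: -1/884 ≈ -0.0011312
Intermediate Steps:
S(l, E) = -4*l
1/S(221, -233) = 1/(-4*221) = 1/(-884) = -1/884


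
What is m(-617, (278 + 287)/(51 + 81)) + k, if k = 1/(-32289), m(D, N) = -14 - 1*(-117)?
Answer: 3325766/32289 ≈ 103.00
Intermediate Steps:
m(D, N) = 103 (m(D, N) = -14 + 117 = 103)
k = -1/32289 ≈ -3.0970e-5
m(-617, (278 + 287)/(51 + 81)) + k = 103 - 1/32289 = 3325766/32289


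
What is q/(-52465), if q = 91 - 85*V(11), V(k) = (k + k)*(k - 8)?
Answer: 5519/52465 ≈ 0.10519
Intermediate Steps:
V(k) = 2*k*(-8 + k) (V(k) = (2*k)*(-8 + k) = 2*k*(-8 + k))
q = -5519 (q = 91 - 170*11*(-8 + 11) = 91 - 170*11*3 = 91 - 85*66 = 91 - 5610 = -5519)
q/(-52465) = -5519/(-52465) = -5519*(-1/52465) = 5519/52465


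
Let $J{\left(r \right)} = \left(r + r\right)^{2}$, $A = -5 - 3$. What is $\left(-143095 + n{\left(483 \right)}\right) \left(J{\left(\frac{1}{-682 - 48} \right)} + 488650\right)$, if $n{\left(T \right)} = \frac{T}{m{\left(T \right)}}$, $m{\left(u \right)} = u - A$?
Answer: $- \frac{4573899286463201662}{65413475} \approx -6.9923 \cdot 10^{10}$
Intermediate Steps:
$A = -8$ ($A = -5 - 3 = -8$)
$m{\left(u \right)} = 8 + u$ ($m{\left(u \right)} = u - -8 = u + 8 = 8 + u$)
$J{\left(r \right)} = 4 r^{2}$ ($J{\left(r \right)} = \left(2 r\right)^{2} = 4 r^{2}$)
$n{\left(T \right)} = \frac{T}{8 + T}$
$\left(-143095 + n{\left(483 \right)}\right) \left(J{\left(\frac{1}{-682 - 48} \right)} + 488650\right) = \left(-143095 + \frac{483}{8 + 483}\right) \left(4 \left(\frac{1}{-682 - 48}\right)^{2} + 488650\right) = \left(-143095 + \frac{483}{491}\right) \left(4 \left(\frac{1}{-730}\right)^{2} + 488650\right) = \left(-143095 + 483 \cdot \frac{1}{491}\right) \left(4 \left(- \frac{1}{730}\right)^{2} + 488650\right) = \left(-143095 + \frac{483}{491}\right) \left(4 \cdot \frac{1}{532900} + 488650\right) = - \frac{70259162 \left(\frac{1}{133225} + 488650\right)}{491} = \left(- \frac{70259162}{491}\right) \frac{65100396251}{133225} = - \frac{4573899286463201662}{65413475}$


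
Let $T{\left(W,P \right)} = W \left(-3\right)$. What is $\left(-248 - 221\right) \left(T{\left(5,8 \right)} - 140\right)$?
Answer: $72695$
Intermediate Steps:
$T{\left(W,P \right)} = - 3 W$
$\left(-248 - 221\right) \left(T{\left(5,8 \right)} - 140\right) = \left(-248 - 221\right) \left(\left(-3\right) 5 - 140\right) = - 469 \left(-15 - 140\right) = \left(-469\right) \left(-155\right) = 72695$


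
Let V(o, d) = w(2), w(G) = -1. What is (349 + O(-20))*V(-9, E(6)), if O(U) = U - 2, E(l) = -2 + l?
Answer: -327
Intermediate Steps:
V(o, d) = -1
O(U) = -2 + U
(349 + O(-20))*V(-9, E(6)) = (349 + (-2 - 20))*(-1) = (349 - 22)*(-1) = 327*(-1) = -327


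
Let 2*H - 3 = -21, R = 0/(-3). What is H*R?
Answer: 0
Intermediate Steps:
R = 0 (R = 0*(-⅓) = 0)
H = -9 (H = 3/2 + (½)*(-21) = 3/2 - 21/2 = -9)
H*R = -9*0 = 0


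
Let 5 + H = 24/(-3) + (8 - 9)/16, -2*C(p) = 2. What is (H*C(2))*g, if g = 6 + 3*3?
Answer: 3135/16 ≈ 195.94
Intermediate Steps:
C(p) = -1 (C(p) = -½*2 = -1)
g = 15 (g = 6 + 9 = 15)
H = -209/16 (H = -5 + (24/(-3) + (8 - 9)/16) = -5 + (24*(-⅓) - 1*1/16) = -5 + (-8 - 1/16) = -5 - 129/16 = -209/16 ≈ -13.063)
(H*C(2))*g = -209/16*(-1)*15 = (209/16)*15 = 3135/16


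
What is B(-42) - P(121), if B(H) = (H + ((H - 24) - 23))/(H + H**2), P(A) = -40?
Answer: 68749/1722 ≈ 39.924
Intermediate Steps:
B(H) = (-47 + 2*H)/(H + H**2) (B(H) = (H + ((-24 + H) - 23))/(H + H**2) = (H + (-47 + H))/(H + H**2) = (-47 + 2*H)/(H + H**2))
B(-42) - P(121) = (-47 + 2*(-42))/((-42)*(1 - 42)) - 1*(-40) = -1/42*(-47 - 84)/(-41) + 40 = -1/42*(-1/41)*(-131) + 40 = -131/1722 + 40 = 68749/1722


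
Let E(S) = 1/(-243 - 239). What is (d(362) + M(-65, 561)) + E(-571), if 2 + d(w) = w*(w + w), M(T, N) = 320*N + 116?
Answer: 212910003/482 ≈ 4.4172e+5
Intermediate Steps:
M(T, N) = 116 + 320*N
E(S) = -1/482 (E(S) = 1/(-482) = -1/482)
d(w) = -2 + 2*w² (d(w) = -2 + w*(w + w) = -2 + w*(2*w) = -2 + 2*w²)
(d(362) + M(-65, 561)) + E(-571) = ((-2 + 2*362²) + (116 + 320*561)) - 1/482 = ((-2 + 2*131044) + (116 + 179520)) - 1/482 = ((-2 + 262088) + 179636) - 1/482 = (262086 + 179636) - 1/482 = 441722 - 1/482 = 212910003/482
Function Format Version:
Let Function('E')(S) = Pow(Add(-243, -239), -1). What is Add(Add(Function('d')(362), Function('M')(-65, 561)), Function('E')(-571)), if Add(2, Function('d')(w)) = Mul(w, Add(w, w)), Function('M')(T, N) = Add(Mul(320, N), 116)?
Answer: Rational(212910003, 482) ≈ 4.4172e+5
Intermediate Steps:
Function('M')(T, N) = Add(116, Mul(320, N))
Function('E')(S) = Rational(-1, 482) (Function('E')(S) = Pow(-482, -1) = Rational(-1, 482))
Function('d')(w) = Add(-2, Mul(2, Pow(w, 2))) (Function('d')(w) = Add(-2, Mul(w, Add(w, w))) = Add(-2, Mul(w, Mul(2, w))) = Add(-2, Mul(2, Pow(w, 2))))
Add(Add(Function('d')(362), Function('M')(-65, 561)), Function('E')(-571)) = Add(Add(Add(-2, Mul(2, Pow(362, 2))), Add(116, Mul(320, 561))), Rational(-1, 482)) = Add(Add(Add(-2, Mul(2, 131044)), Add(116, 179520)), Rational(-1, 482)) = Add(Add(Add(-2, 262088), 179636), Rational(-1, 482)) = Add(Add(262086, 179636), Rational(-1, 482)) = Add(441722, Rational(-1, 482)) = Rational(212910003, 482)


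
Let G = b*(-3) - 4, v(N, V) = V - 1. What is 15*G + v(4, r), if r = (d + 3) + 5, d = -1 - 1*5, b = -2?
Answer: 31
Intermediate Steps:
d = -6 (d = -1 - 5 = -6)
r = 2 (r = (-6 + 3) + 5 = -3 + 5 = 2)
v(N, V) = -1 + V
G = 2 (G = -2*(-3) - 4 = 6 - 4 = 2)
15*G + v(4, r) = 15*2 + (-1 + 2) = 30 + 1 = 31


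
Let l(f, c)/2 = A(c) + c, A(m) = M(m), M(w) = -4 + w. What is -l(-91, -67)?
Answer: 276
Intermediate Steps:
A(m) = -4 + m
l(f, c) = -8 + 4*c (l(f, c) = 2*((-4 + c) + c) = 2*(-4 + 2*c) = -8 + 4*c)
-l(-91, -67) = -(-8 + 4*(-67)) = -(-8 - 268) = -1*(-276) = 276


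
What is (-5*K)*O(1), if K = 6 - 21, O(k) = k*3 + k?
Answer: 300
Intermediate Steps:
O(k) = 4*k (O(k) = 3*k + k = 4*k)
K = -15
(-5*K)*O(1) = (-5*(-15))*(4*1) = 75*4 = 300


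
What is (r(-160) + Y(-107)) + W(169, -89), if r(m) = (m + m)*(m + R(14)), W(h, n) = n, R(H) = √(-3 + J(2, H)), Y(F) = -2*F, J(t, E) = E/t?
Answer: 50685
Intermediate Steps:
R(H) = √(-3 + H/2)
r(m) = 2*m*(2 + m) (r(m) = (m + m)*(m + √(-12 + 2*14)/2) = (2*m)*(m + √(-12 + 28)/2) = (2*m)*(m + √16/2) = (2*m)*(m + (½)*4) = (2*m)*(m + 2) = (2*m)*(2 + m) = 2*m*(2 + m))
(r(-160) + Y(-107)) + W(169, -89) = (2*(-160)*(2 - 160) - 2*(-107)) - 89 = (2*(-160)*(-158) + 214) - 89 = (50560 + 214) - 89 = 50774 - 89 = 50685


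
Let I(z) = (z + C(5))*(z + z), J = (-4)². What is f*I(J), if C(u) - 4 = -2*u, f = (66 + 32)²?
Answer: 3073280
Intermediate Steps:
f = 9604 (f = 98² = 9604)
C(u) = 4 - 2*u
J = 16
I(z) = 2*z*(-6 + z) (I(z) = (z + (4 - 2*5))*(z + z) = (z + (4 - 10))*(2*z) = (z - 6)*(2*z) = (-6 + z)*(2*z) = 2*z*(-6 + z))
f*I(J) = 9604*(2*16*(-6 + 16)) = 9604*(2*16*10) = 9604*320 = 3073280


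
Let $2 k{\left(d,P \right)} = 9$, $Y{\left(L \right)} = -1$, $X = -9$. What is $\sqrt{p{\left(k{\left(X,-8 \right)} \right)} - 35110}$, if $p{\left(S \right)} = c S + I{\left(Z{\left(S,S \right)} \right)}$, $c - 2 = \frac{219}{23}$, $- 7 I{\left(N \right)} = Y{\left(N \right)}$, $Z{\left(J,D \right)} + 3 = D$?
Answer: $\frac{i \sqrt{3634954638}}{322} \approx 187.24 i$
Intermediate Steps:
$Z{\left(J,D \right)} = -3 + D$
$k{\left(d,P \right)} = \frac{9}{2}$ ($k{\left(d,P \right)} = \frac{1}{2} \cdot 9 = \frac{9}{2}$)
$I{\left(N \right)} = \frac{1}{7}$ ($I{\left(N \right)} = \left(- \frac{1}{7}\right) \left(-1\right) = \frac{1}{7}$)
$c = \frac{265}{23}$ ($c = 2 + \frac{219}{23} = \frac{265}{23} \approx 11.522$)
$p{\left(S \right)} = \frac{1}{7} + \frac{265 S}{23}$ ($p{\left(S \right)} = \frac{265 S}{23} + \frac{1}{7} = \frac{1}{7} + \frac{265 S}{23}$)
$\sqrt{p{\left(k{\left(X,-8 \right)} \right)} - 35110} = \sqrt{\left(\frac{1}{7} + \frac{265}{23} \cdot \frac{9}{2}\right) - 35110} = \sqrt{\left(\frac{1}{7} + \frac{2385}{46}\right) - 35110} = \sqrt{\frac{16741}{322} - 35110} = \sqrt{- \frac{11288679}{322}} = \frac{i \sqrt{3634954638}}{322}$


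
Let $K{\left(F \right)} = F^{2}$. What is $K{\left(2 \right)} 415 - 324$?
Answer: $1336$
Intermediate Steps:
$K{\left(2 \right)} 415 - 324 = 2^{2} \cdot 415 - 324 = 4 \cdot 415 - 324 = 1660 - 324 = 1336$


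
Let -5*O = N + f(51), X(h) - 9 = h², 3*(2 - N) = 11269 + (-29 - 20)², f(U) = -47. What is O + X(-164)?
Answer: 83476/3 ≈ 27825.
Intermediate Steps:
N = -13664/3 (N = 2 - (11269 + (-29 - 20)²)/3 = 2 - (11269 + (-49)²)/3 = 2 - (11269 + 2401)/3 = 2 - ⅓*13670 = 2 - 13670/3 = -13664/3 ≈ -4554.7)
X(h) = 9 + h²
O = 2761/3 (O = -(-13664/3 - 47)/5 = -⅕*(-13805/3) = 2761/3 ≈ 920.33)
O + X(-164) = 2761/3 + (9 + (-164)²) = 2761/3 + (9 + 26896) = 2761/3 + 26905 = 83476/3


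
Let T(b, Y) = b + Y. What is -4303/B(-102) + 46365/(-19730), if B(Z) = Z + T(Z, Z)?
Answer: 3535525/301869 ≈ 11.712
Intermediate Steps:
T(b, Y) = Y + b
B(Z) = 3*Z (B(Z) = Z + (Z + Z) = Z + 2*Z = 3*Z)
-4303/B(-102) + 46365/(-19730) = -4303/(3*(-102)) + 46365/(-19730) = -4303/(-306) + 46365*(-1/19730) = -4303*(-1/306) - 9273/3946 = 4303/306 - 9273/3946 = 3535525/301869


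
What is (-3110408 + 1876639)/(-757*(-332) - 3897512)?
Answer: 1233769/3646188 ≈ 0.33837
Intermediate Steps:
(-3110408 + 1876639)/(-757*(-332) - 3897512) = -1233769/(251324 - 3897512) = -1233769/(-3646188) = -1233769*(-1/3646188) = 1233769/3646188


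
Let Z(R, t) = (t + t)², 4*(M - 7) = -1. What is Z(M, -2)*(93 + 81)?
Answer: 2784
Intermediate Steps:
M = 27/4 (M = 7 + (¼)*(-1) = 7 - ¼ = 27/4 ≈ 6.7500)
Z(R, t) = 4*t² (Z(R, t) = (2*t)² = 4*t²)
Z(M, -2)*(93 + 81) = (4*(-2)²)*(93 + 81) = (4*4)*174 = 16*174 = 2784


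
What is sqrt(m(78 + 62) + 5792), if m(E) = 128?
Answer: 4*sqrt(370) ≈ 76.942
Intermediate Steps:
sqrt(m(78 + 62) + 5792) = sqrt(128 + 5792) = sqrt(5920) = 4*sqrt(370)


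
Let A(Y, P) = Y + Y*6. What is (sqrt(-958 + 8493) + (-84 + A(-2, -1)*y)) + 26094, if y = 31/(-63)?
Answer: 234152/9 + sqrt(7535) ≈ 26104.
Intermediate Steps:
A(Y, P) = 7*Y (A(Y, P) = Y + 6*Y = 7*Y)
y = -31/63 (y = 31*(-1/63) = -31/63 ≈ -0.49206)
(sqrt(-958 + 8493) + (-84 + A(-2, -1)*y)) + 26094 = (sqrt(-958 + 8493) + (-84 + (7*(-2))*(-31/63))) + 26094 = (sqrt(7535) + (-84 - 14*(-31/63))) + 26094 = (sqrt(7535) + (-84 + 62/9)) + 26094 = (sqrt(7535) - 694/9) + 26094 = (-694/9 + sqrt(7535)) + 26094 = 234152/9 + sqrt(7535)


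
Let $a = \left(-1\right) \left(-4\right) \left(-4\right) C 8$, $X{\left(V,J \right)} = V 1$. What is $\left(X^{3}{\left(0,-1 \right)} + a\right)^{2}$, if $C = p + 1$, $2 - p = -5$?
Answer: $1048576$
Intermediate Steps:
$p = 7$ ($p = 2 - -5 = 2 + 5 = 7$)
$C = 8$ ($C = 7 + 1 = 8$)
$X{\left(V,J \right)} = V$
$a = -1024$ ($a = \left(-1\right) \left(-4\right) \left(-4\right) 8 \cdot 8 = 4 \left(-4\right) 8 \cdot 8 = \left(-16\right) 8 \cdot 8 = \left(-128\right) 8 = -1024$)
$\left(X^{3}{\left(0,-1 \right)} + a\right)^{2} = \left(0^{3} - 1024\right)^{2} = \left(0 - 1024\right)^{2} = \left(-1024\right)^{2} = 1048576$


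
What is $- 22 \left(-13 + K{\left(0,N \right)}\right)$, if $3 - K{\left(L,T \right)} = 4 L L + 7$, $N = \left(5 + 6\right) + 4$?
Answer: $374$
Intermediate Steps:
$N = 15$ ($N = 11 + 4 = 15$)
$K{\left(L,T \right)} = -4 - 4 L^{2}$ ($K{\left(L,T \right)} = 3 - \left(4 L L + 7\right) = 3 - \left(4 L^{2} + 7\right) = 3 - \left(7 + 4 L^{2}\right) = -4 - 4 L^{2}$)
$- 22 \left(-13 + K{\left(0,N \right)}\right) = - 22 \left(-13 - \left(4 + 4 \cdot 0^{2}\right)\right) = - 22 \left(-13 - 4\right) = \left(-22\right) \left(-17\right) = 374$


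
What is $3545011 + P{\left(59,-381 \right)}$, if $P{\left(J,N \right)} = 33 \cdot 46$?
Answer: $3546529$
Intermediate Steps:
$P{\left(J,N \right)} = 1518$
$3545011 + P{\left(59,-381 \right)} = 3545011 + 1518 = 3546529$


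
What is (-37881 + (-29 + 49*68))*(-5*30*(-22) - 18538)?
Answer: 526899564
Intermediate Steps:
(-37881 + (-29 + 49*68))*(-5*30*(-22) - 18538) = (-37881 + (-29 + 3332))*(-150*(-22) - 18538) = (-37881 + 3303)*(3300 - 18538) = -34578*(-15238) = 526899564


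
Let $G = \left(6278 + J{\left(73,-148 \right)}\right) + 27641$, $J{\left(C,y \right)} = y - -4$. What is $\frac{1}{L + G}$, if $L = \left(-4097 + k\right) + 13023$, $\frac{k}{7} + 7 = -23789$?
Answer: $- \frac{1}{123871} \approx -8.0729 \cdot 10^{-6}$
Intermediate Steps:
$J{\left(C,y \right)} = 4 + y$ ($J{\left(C,y \right)} = y + 4 = 4 + y$)
$k = -166572$ ($k = -49 + 7 \left(-23789\right) = -49 - 166523 = -166572$)
$L = -157646$ ($L = \left(-4097 - 166572\right) + 13023 = -170669 + 13023 = -157646$)
$G = 33775$ ($G = \left(6278 + \left(4 - 148\right)\right) + 27641 = \left(6278 - 144\right) + 27641 = 6134 + 27641 = 33775$)
$\frac{1}{L + G} = \frac{1}{-157646 + 33775} = \frac{1}{-123871} = - \frac{1}{123871}$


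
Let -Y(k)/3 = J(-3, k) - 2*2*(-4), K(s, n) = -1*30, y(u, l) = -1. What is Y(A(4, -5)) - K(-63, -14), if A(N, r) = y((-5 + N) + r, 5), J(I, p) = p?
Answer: -15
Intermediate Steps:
K(s, n) = -30
A(N, r) = -1
Y(k) = -48 - 3*k (Y(k) = -3*(k - 2*2*(-4)) = -3*(k - 4*(-4)) = -3*(k + 16) = -3*(16 + k) = -48 - 3*k)
Y(A(4, -5)) - K(-63, -14) = (-48 - 3*(-1)) - 1*(-30) = (-48 + 3) + 30 = -45 + 30 = -15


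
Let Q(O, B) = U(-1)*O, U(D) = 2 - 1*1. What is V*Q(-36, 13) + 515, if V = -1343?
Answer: 48863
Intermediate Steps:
U(D) = 1 (U(D) = 2 - 1 = 1)
Q(O, B) = O (Q(O, B) = 1*O = O)
V*Q(-36, 13) + 515 = -1343*(-36) + 515 = 48348 + 515 = 48863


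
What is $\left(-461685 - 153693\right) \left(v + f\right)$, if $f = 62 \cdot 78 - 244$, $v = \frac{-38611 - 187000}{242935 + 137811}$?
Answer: $- \frac{537889608701469}{190373} \approx -2.8254 \cdot 10^{9}$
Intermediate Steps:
$v = - \frac{225611}{380746} \approx -0.59255$
$f = 4592$ ($f = 4836 - 244 = 4592$)
$\left(-461685 - 153693\right) \left(v + f\right) = \left(-461685 - 153693\right) \left(- \frac{225611}{380746} + 4592\right) = \left(-615378\right) \frac{1748160021}{380746} = - \frac{537889608701469}{190373}$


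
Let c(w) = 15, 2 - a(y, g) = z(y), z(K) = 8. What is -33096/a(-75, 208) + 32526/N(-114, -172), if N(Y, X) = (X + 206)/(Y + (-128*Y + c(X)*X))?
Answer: 193590946/17 ≈ 1.1388e+7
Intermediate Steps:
a(y, g) = -6 (a(y, g) = 2 - 1*8 = 2 - 8 = -6)
N(Y, X) = (206 + X)/(-127*Y + 15*X) (N(Y, X) = (X + 206)/(Y + (-128*Y + 15*X)) = (206 + X)/(-127*Y + 15*X))
-33096/a(-75, 208) + 32526/N(-114, -172) = -33096/(-6) + 32526/(((206 - 172)/(-127*(-114) + 15*(-172)))) = -33096*(-1/6) + 32526/((34/(14478 - 2580))) = 5516 + 32526/((34/11898)) = 5516 + 32526/(((1/11898)*34)) = 5516 + 32526/(17/5949) = 5516 + 32526*(5949/17) = 5516 + 193497174/17 = 193590946/17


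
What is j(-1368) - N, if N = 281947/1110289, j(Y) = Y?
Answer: -1519157299/1110289 ≈ -1368.3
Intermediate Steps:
N = 281947/1110289 (N = 281947*(1/1110289) = 281947/1110289 ≈ 0.25394)
j(-1368) - N = -1368 - 1*281947/1110289 = -1368 - 281947/1110289 = -1519157299/1110289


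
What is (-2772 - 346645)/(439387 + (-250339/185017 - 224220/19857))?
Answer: -427905675204091/538069928283980 ≈ -0.79526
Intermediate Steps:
(-2772 - 346645)/(439387 + (-250339/185017 - 224220/19857)) = -349417/(439387 + (-250339*1/185017 - 224220*1/19857)) = -349417/(439387 + (-250339/185017 - 74740/6619)) = -349417/(439387 - 15485164421/1224627523) = -349417/538069928283980/1224627523 = -349417*1224627523/538069928283980 = -427905675204091/538069928283980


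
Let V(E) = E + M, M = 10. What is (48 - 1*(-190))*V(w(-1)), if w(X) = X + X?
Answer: 1904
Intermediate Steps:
w(X) = 2*X
V(E) = 10 + E (V(E) = E + 10 = 10 + E)
(48 - 1*(-190))*V(w(-1)) = (48 - 1*(-190))*(10 + 2*(-1)) = (48 + 190)*(10 - 2) = 238*8 = 1904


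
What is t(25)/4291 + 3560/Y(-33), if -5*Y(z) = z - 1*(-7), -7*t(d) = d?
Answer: 267328975/390481 ≈ 684.61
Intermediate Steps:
t(d) = -d/7
Y(z) = -7/5 - z/5 (Y(z) = -(z - 1*(-7))/5 = -(z + 7)/5 = -(7 + z)/5 = -7/5 - z/5)
t(25)/4291 + 3560/Y(-33) = -⅐*25/4291 + 3560/(-7/5 - ⅕*(-33)) = -25/7*1/4291 + 3560/(-7/5 + 33/5) = -25/30037 + 3560/(26/5) = -25/30037 + 3560*(5/26) = -25/30037 + 8900/13 = 267328975/390481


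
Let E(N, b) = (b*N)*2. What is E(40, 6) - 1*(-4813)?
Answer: 5293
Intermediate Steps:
E(N, b) = 2*N*b (E(N, b) = (N*b)*2 = 2*N*b)
E(40, 6) - 1*(-4813) = 2*40*6 - 1*(-4813) = 480 + 4813 = 5293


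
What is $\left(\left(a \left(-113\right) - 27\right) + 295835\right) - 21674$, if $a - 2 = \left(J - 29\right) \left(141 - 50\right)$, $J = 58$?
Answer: $-24299$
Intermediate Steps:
$a = 2641$ ($a = 2 + \left(58 - 29\right) \left(141 - 50\right) = 2 + 29 \cdot 91 = 2 + 2639 = 2641$)
$\left(\left(a \left(-113\right) - 27\right) + 295835\right) - 21674 = \left(\left(2641 \left(-113\right) - 27\right) + 295835\right) - 21674 = \left(\left(-298433 - 27\right) + 295835\right) - 21674 = \left(-298460 + 295835\right) - 21674 = -2625 - 21674 = -24299$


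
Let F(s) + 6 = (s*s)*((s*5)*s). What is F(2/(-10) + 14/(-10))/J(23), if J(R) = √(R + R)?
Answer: 1673*√46/2875 ≈ 3.9467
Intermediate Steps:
J(R) = √2*√R (J(R) = √(2*R) = √2*√R)
F(s) = -6 + 5*s⁴ (F(s) = -6 + (s*s)*((s*5)*s) = -6 + s²*((5*s)*s) = -6 + s²*(5*s²) = -6 + 5*s⁴)
F(2/(-10) + 14/(-10))/J(23) = (-6 + 5*(2/(-10) + 14/(-10))⁴)/((√2*√23)) = (-6 + 5*(2*(-⅒) + 14*(-⅒))⁴)/(√46) = (-6 + 5*(-⅕ - 7/5)⁴)*(√46/46) = (-6 + 5*(-8/5)⁴)*(√46/46) = (-6 + 5*(4096/625))*(√46/46) = (-6 + 4096/125)*(√46/46) = 3346*(√46/46)/125 = 1673*√46/2875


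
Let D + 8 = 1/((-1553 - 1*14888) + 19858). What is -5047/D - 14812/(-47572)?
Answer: 4187818988/6634595 ≈ 631.21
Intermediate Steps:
D = -27335/3417 (D = -8 + 1/((-1553 - 1*14888) + 19858) = -8 + 1/((-1553 - 14888) + 19858) = -8 + 1/(-16441 + 19858) = -8 + 1/3417 = -27335/3417 ≈ -7.9997)
-5047/D - 14812/(-47572) = -5047/(-27335/3417) - 14812/(-47572) = -5047*(-3417/27335) - 14812*(-1/47572) = 2463657/3905 + 529/1699 = 4187818988/6634595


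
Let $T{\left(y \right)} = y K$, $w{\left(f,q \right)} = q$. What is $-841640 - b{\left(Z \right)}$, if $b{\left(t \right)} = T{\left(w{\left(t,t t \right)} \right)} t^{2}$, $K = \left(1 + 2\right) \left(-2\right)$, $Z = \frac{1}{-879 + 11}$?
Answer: $- \frac{238877515119416317}{283823861888} \approx -8.4164 \cdot 10^{5}$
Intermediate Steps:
$Z = - \frac{1}{868}$ ($Z = \frac{1}{-868} = - \frac{1}{868} \approx -0.0011521$)
$K = -6$ ($K = 3 \left(-2\right) = -6$)
$T{\left(y \right)} = - 6 y$ ($T{\left(y \right)} = y \left(-6\right) = - 6 y$)
$b{\left(t \right)} = - 6 t^{4}$ ($b{\left(t \right)} = - 6 t t t^{2} = - 6 t^{2} t^{2} = - 6 t^{4}$)
$-841640 - b{\left(Z \right)} = -841640 - - 6 \left(- \frac{1}{868}\right)^{4} = -841640 - \left(-6\right) \frac{1}{567647723776} = -841640 - - \frac{3}{283823861888} = -841640 + \frac{3}{283823861888} = - \frac{238877515119416317}{283823861888}$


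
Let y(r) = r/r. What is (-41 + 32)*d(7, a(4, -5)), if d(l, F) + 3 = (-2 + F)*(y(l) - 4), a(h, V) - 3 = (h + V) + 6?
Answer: 189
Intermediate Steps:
y(r) = 1
a(h, V) = 9 + V + h (a(h, V) = 3 + ((h + V) + 6) = 3 + ((V + h) + 6) = 3 + (6 + V + h) = 9 + V + h)
d(l, F) = 3 - 3*F (d(l, F) = -3 + (-2 + F)*(1 - 4) = -3 + (-2 + F)*(-3) = -3 + (6 - 3*F) = 3 - 3*F)
(-41 + 32)*d(7, a(4, -5)) = (-41 + 32)*(3 - 3*(9 - 5 + 4)) = -9*(3 - 3*8) = -9*(3 - 24) = -9*(-21) = 189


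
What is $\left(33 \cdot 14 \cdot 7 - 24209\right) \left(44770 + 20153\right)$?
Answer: $-1361759925$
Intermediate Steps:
$\left(33 \cdot 14 \cdot 7 - 24209\right) \left(44770 + 20153\right) = \left(462 \cdot 7 - 24209\right) 64923 = \left(3234 - 24209\right) 64923 = \left(-20975\right) 64923 = -1361759925$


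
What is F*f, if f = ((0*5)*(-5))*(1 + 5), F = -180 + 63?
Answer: 0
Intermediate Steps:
F = -117
f = 0 (f = (0*(-5))*6 = 0*6 = 0)
F*f = -117*0 = 0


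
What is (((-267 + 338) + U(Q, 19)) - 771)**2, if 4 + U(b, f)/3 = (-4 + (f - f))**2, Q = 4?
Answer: 440896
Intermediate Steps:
U(b, f) = 36 (U(b, f) = -12 + 3*(-4 + (f - f))**2 = -12 + 3*(-4 + 0)**2 = -12 + 3*(-4)**2 = -12 + 3*16 = -12 + 48 = 36)
(((-267 + 338) + U(Q, 19)) - 771)**2 = (((-267 + 338) + 36) - 771)**2 = ((71 + 36) - 771)**2 = (107 - 771)**2 = (-664)**2 = 440896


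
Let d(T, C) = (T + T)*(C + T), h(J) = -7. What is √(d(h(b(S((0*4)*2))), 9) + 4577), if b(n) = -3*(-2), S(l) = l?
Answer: √4549 ≈ 67.446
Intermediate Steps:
b(n) = 6
d(T, C) = 2*T*(C + T) (d(T, C) = (2*T)*(C + T) = 2*T*(C + T))
√(d(h(b(S((0*4)*2))), 9) + 4577) = √(2*(-7)*(9 - 7) + 4577) = √(2*(-7)*2 + 4577) = √(-28 + 4577) = √4549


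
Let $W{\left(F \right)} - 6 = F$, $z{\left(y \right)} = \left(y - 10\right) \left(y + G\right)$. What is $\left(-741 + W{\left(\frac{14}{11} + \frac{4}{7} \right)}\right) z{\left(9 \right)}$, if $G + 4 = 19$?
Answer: $\frac{1354872}{77} \approx 17596.0$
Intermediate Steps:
$G = 15$ ($G = -4 + 19 = 15$)
$z{\left(y \right)} = \left(-10 + y\right) \left(15 + y\right)$ ($z{\left(y \right)} = \left(y - 10\right) \left(y + 15\right) = \left(-10 + y\right) \left(15 + y\right)$)
$W{\left(F \right)} = 6 + F$
$\left(-741 + W{\left(\frac{14}{11} + \frac{4}{7} \right)}\right) z{\left(9 \right)} = \left(-741 + \left(6 + \left(\frac{14}{11} + \frac{4}{7}\right)\right)\right) \left(-150 + 9^{2} + 5 \cdot 9\right) = \left(-741 + \left(6 + \left(14 \cdot \frac{1}{11} + 4 \cdot \frac{1}{7}\right)\right)\right) \left(-150 + 81 + 45\right) = \left(-741 + \left(6 + \left(\frac{14}{11} + \frac{4}{7}\right)\right)\right) \left(-24\right) = \left(-741 + \left(6 + \frac{142}{77}\right)\right) \left(-24\right) = \left(-741 + \frac{604}{77}\right) \left(-24\right) = \left(- \frac{56453}{77}\right) \left(-24\right) = \frac{1354872}{77}$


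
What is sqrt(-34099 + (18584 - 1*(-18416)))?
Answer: sqrt(2901) ≈ 53.861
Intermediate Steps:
sqrt(-34099 + (18584 - 1*(-18416))) = sqrt(-34099 + (18584 + 18416)) = sqrt(-34099 + 37000) = sqrt(2901)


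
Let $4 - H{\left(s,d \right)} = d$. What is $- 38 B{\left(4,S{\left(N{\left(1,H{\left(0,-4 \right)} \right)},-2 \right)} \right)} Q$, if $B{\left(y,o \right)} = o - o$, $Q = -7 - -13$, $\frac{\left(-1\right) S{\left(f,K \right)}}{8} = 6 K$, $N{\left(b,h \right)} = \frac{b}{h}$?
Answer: $0$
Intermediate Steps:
$H{\left(s,d \right)} = 4 - d$
$S{\left(f,K \right)} = - 48 K$ ($S{\left(f,K \right)} = - 8 \cdot 6 K = - 48 K$)
$Q = 6$ ($Q = -7 + 13 = 6$)
$B{\left(y,o \right)} = 0$
$- 38 B{\left(4,S{\left(N{\left(1,H{\left(0,-4 \right)} \right)},-2 \right)} \right)} Q = \left(-38\right) 0 \cdot 6 = 0 \cdot 6 = 0$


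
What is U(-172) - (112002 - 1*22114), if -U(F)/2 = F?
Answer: -89544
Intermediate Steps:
U(F) = -2*F
U(-172) - (112002 - 1*22114) = -2*(-172) - (112002 - 1*22114) = 344 - (112002 - 22114) = 344 - 1*89888 = 344 - 89888 = -89544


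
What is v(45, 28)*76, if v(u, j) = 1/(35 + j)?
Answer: 76/63 ≈ 1.2063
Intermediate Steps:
v(45, 28)*76 = 76/(35 + 28) = 76/63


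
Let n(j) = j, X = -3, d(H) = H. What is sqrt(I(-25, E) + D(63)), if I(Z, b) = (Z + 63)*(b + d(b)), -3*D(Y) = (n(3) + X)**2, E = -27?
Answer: 6*I*sqrt(57) ≈ 45.299*I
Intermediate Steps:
D(Y) = 0 (D(Y) = -(3 - 3)**2/3 = -1/3*0**2 = -1/3*0 = 0)
I(Z, b) = 2*b*(63 + Z) (I(Z, b) = (Z + 63)*(b + b) = (63 + Z)*(2*b) = 2*b*(63 + Z))
sqrt(I(-25, E) + D(63)) = sqrt(2*(-27)*(63 - 25) + 0) = sqrt(2*(-27)*38 + 0) = sqrt(-2052 + 0) = sqrt(-2052) = 6*I*sqrt(57)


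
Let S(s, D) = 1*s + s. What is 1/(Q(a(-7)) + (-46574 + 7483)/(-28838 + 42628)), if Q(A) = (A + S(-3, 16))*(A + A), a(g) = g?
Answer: 13790/2470689 ≈ 0.0055814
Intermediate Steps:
S(s, D) = 2*s (S(s, D) = s + s = 2*s)
Q(A) = 2*A*(-6 + A) (Q(A) = (A + 2*(-3))*(A + A) = (A - 6)*(2*A) = (-6 + A)*(2*A) = 2*A*(-6 + A))
1/(Q(a(-7)) + (-46574 + 7483)/(-28838 + 42628)) = 1/(2*(-7)*(-6 - 7) + (-46574 + 7483)/(-28838 + 42628)) = 1/(2*(-7)*(-13) - 39091/13790) = 1/(182 - 39091*1/13790) = 1/(182 - 39091/13790) = 1/(2470689/13790) = 13790/2470689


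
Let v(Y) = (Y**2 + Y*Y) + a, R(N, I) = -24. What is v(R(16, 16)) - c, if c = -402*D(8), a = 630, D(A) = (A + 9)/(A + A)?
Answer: 17673/8 ≈ 2209.1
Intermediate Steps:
D(A) = (9 + A)/(2*A) (D(A) = (9 + A)/((2*A)) = (9 + A)*(1/(2*A)) = (9 + A)/(2*A))
v(Y) = 630 + 2*Y**2 (v(Y) = (Y**2 + Y*Y) + 630 = (Y**2 + Y**2) + 630 = 2*Y**2 + 630 = 630 + 2*Y**2)
c = -3417/8 (c = -201*(9 + 8)/8 = -201*17/8 = -402*17/16 = -3417/8 ≈ -427.13)
v(R(16, 16)) - c = (630 + 2*(-24)**2) - 1*(-3417/8) = (630 + 2*576) + 3417/8 = (630 + 1152) + 3417/8 = 1782 + 3417/8 = 17673/8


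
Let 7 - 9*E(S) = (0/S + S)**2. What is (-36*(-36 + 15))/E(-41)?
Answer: -126/31 ≈ -4.0645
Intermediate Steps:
E(S) = 7/9 - S**2/9 (E(S) = 7/9 - (0/S + S)**2/9 = 7/9 - (0 + S)**2/9 = 7/9 - S**2/9)
(-36*(-36 + 15))/E(-41) = (-36*(-36 + 15))/(7/9 - 1/9*(-41)**2) = (-36*(-21))/(7/9 - 1/9*1681) = 756/(7/9 - 1681/9) = 756/(-186) = 756*(-1/186) = -126/31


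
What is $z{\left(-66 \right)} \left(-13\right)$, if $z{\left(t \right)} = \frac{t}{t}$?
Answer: $-13$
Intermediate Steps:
$z{\left(t \right)} = 1$
$z{\left(-66 \right)} \left(-13\right) = 1 \left(-13\right) = -13$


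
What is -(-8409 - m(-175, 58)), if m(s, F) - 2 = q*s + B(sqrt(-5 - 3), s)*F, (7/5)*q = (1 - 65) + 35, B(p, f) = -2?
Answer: 11920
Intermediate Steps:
q = -145/7 (q = 5*((1 - 65) + 35)/7 = 5*(-64 + 35)/7 = (5/7)*(-29) = -145/7 ≈ -20.714)
m(s, F) = 2 - 2*F - 145*s/7 (m(s, F) = 2 + (-145*s/7 - 2*F) = 2 + (-2*F - 145*s/7) = 2 - 2*F - 145*s/7)
-(-8409 - m(-175, 58)) = -(-8409 - (2 - 2*58 - 145/7*(-175))) = -(-8409 - (2 - 116 + 3625)) = -(-8409 - 1*3511) = -(-8409 - 3511) = -1*(-11920) = 11920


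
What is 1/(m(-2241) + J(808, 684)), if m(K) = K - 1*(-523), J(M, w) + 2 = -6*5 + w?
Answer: -1/1066 ≈ -0.00093809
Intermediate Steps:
J(M, w) = -32 + w (J(M, w) = -2 + (-6*5 + w) = -2 + (-30 + w) = -32 + w)
m(K) = 523 + K (m(K) = K + 523 = 523 + K)
1/(m(-2241) + J(808, 684)) = 1/((523 - 2241) + (-32 + 684)) = 1/(-1718 + 652) = 1/(-1066) = -1/1066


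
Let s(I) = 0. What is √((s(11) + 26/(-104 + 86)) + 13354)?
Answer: √120173/3 ≈ 115.55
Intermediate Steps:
√((s(11) + 26/(-104 + 86)) + 13354) = √((0 + 26/(-104 + 86)) + 13354) = √((0 + 26/(-18)) + 13354) = √((0 + 26*(-1/18)) + 13354) = √((0 - 13/9) + 13354) = √(-13/9 + 13354) = √(120173/9) = √120173/3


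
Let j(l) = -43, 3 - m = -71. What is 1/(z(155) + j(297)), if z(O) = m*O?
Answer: 1/11427 ≈ 8.7512e-5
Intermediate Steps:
m = 74 (m = 3 - 1*(-71) = 3 + 71 = 74)
z(O) = 74*O
1/(z(155) + j(297)) = 1/(74*155 - 43) = 1/(11470 - 43) = 1/11427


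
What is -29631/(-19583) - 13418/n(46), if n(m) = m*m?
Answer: -100032749/20718814 ≈ -4.8281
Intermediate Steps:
n(m) = m²
-29631/(-19583) - 13418/n(46) = -29631/(-19583) - 13418/(46²) = -29631*(-1/19583) - 13418/2116 = 29631/19583 - 13418*1/2116 = 29631/19583 - 6709/1058 = -100032749/20718814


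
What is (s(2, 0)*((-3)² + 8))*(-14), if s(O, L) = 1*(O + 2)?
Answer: -952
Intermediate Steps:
s(O, L) = 2 + O (s(O, L) = 1*(2 + O) = 2 + O)
(s(2, 0)*((-3)² + 8))*(-14) = ((2 + 2)*((-3)² + 8))*(-14) = (4*(9 + 8))*(-14) = (4*17)*(-14) = 68*(-14) = -952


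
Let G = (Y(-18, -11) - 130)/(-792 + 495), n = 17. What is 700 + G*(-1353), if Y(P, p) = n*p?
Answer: -6697/9 ≈ -744.11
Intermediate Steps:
Y(P, p) = 17*p
G = 317/297 (G = (17*(-11) - 130)/(-792 + 495) = (-187 - 130)/(-297) = -317*(-1/297) = 317/297 ≈ 1.0673)
700 + G*(-1353) = 700 + (317/297)*(-1353) = 700 - 12997/9 = -6697/9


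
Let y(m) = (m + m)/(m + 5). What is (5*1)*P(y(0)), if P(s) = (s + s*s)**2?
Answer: 0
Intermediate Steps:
y(m) = 2*m/(5 + m) (y(m) = (2*m)/(5 + m) = 2*m/(5 + m))
P(s) = (s + s**2)**2
(5*1)*P(y(0)) = (5*1)*((2*0/(5 + 0))**2*(1 + 2*0/(5 + 0))**2) = 5*((2*0/5)**2*(1 + 2*0/5)**2) = 5*((2*0*(1/5))**2*(1 + 2*0*(1/5))**2) = 5*(0**2*(1 + 0)**2) = 5*(0*1**2) = 5*(0*1) = 5*0 = 0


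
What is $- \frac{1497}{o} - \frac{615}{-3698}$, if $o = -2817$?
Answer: $\frac{2422787}{3472422} \approx 0.69772$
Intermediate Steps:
$- \frac{1497}{o} - \frac{615}{-3698} = - \frac{1497}{-2817} - \frac{615}{-3698} = \left(-1497\right) \left(- \frac{1}{2817}\right) - - \frac{615}{3698} = \frac{499}{939} + \frac{615}{3698} = \frac{2422787}{3472422}$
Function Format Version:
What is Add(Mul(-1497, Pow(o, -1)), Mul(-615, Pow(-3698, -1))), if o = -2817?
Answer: Rational(2422787, 3472422) ≈ 0.69772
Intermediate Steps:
Add(Mul(-1497, Pow(o, -1)), Mul(-615, Pow(-3698, -1))) = Add(Mul(-1497, Pow(-2817, -1)), Mul(-615, Pow(-3698, -1))) = Add(Mul(-1497, Rational(-1, 2817)), Mul(-615, Rational(-1, 3698))) = Add(Rational(499, 939), Rational(615, 3698)) = Rational(2422787, 3472422)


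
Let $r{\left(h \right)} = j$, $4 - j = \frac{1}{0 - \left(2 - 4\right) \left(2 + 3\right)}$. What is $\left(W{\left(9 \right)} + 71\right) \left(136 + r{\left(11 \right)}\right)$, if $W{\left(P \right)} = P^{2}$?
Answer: $\frac{106324}{5} \approx 21265.0$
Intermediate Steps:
$j = \frac{39}{10}$ ($j = 4 - \frac{1}{0 - \left(2 - 4\right) \left(2 + 3\right)} = 4 - \frac{1}{0 - \left(-2\right) 5} = 4 - \frac{1}{0 - -10} = 4 - \frac{1}{0 + 10} = 4 - \frac{1}{10} = \frac{39}{10} \approx 3.9$)
$r{\left(h \right)} = \frac{39}{10}$
$\left(W{\left(9 \right)} + 71\right) \left(136 + r{\left(11 \right)}\right) = \left(9^{2} + 71\right) \left(136 + \frac{39}{10}\right) = \left(81 + 71\right) \frac{1399}{10} = 152 \cdot \frac{1399}{10} = \frac{106324}{5}$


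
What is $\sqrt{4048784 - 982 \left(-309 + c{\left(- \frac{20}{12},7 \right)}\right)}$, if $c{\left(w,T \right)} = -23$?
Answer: $2 \sqrt{1093702} \approx 2091.6$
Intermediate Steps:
$\sqrt{4048784 - 982 \left(-309 + c{\left(- \frac{20}{12},7 \right)}\right)} = \sqrt{4048784 - 982 \left(-309 - 23\right)} = \sqrt{4048784 - -326024} = \sqrt{4048784 + 326024} = \sqrt{4374808} = 2 \sqrt{1093702}$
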